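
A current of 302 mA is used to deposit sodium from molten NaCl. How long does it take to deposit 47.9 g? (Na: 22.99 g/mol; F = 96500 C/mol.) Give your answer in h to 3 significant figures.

185 h

n(Na) = 47.9 / 22.99 = 2.084 mol
Na⁺ + e⁻ → Na, so n(e⁻) = 2.084 mol
Q = 2.084 × 96500 = 2.011×10^5 C
t = Q / I = 2.011×10^5 / 0.302 = 6.659×10^5 s = 185 h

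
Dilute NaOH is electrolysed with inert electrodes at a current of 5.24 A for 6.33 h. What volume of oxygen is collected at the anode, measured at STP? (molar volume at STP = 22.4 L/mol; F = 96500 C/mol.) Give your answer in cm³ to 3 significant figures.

Q = It = 5.24 × 22788 = 1.194×10^5 C
n(e⁻) = Q/F = 1.194×10^5/96500 = 1.237 mol
2H₂O → O₂ + 4H⁺ + 4e⁻, so n(O₂) = 1.237 / 4 = 0.3093 mol
V = 0.3093 × 22.4 = 6.928 L
= 6930 cm³

6930 cm³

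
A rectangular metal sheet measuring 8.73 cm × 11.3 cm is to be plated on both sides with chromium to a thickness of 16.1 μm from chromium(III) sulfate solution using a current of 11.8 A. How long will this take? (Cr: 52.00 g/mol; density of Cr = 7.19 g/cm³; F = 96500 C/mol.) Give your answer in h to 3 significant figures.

0.299 h

Plated area = 2 × 8.73 × 11.3 = 197.3 cm²
Volume = 197.3 × 16.1×10⁻⁴ cm = 0.3177 cm³
m(Cr) = 0.3177 × 7.19 = 2.284 g
n(Cr) = 2.284 / 52.00 = 0.04392 mol; n(e⁻) = 3 × 0.04392 = 0.1318 mol
Q = 0.1318 × 96500 = 12720 C
t = 12720 / 11.8 = 1078 s = 0.299 h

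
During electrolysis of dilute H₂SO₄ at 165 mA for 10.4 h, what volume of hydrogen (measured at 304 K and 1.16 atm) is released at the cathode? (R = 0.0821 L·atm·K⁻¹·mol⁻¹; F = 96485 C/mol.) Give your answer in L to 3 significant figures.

0.689 L

Charge passed = 0.165 × 37440 = 6178 C
n(e⁻) = 6178 / 96485 = 0.06403 mol
2H⁺ + 2e⁻ → H₂, so n(H₂) = 0.06403 / 2 = 0.03202 mol
V = nRT/P = 0.03202 × 0.0821 × 304 / 1.16 = 0.6889 L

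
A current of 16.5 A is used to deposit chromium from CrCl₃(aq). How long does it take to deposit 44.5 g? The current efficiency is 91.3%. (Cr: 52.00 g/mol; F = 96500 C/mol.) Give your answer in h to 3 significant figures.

n(Cr) = 44.5 / 52.00 = 0.8558 mol
Cr³⁺ + 3e⁻ → Cr, so n(e⁻) = 3 × 0.8558 = 2.567 mol
Q = 2.567 × 96500 / 0.913 = 2.713×10^5 C
t = Q / I = 2.713×10^5 / 16.5 = 16440 s = 4.57 h

4.57 h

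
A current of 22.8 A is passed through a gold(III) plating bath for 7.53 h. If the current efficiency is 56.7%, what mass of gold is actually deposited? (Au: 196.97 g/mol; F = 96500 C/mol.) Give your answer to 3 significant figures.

238 g

Q = 22.8 × 27108 = 6.181×10^5 C
n(e⁻) = 6.181×10^5 / 96500 = 6.405 mol
Au³⁺ + 3e⁻ → Au, so theoretical m(Au) = 2.135 × 196.97 = 420.5 g
Actual mass = 56.7% × 420.5 = 238 g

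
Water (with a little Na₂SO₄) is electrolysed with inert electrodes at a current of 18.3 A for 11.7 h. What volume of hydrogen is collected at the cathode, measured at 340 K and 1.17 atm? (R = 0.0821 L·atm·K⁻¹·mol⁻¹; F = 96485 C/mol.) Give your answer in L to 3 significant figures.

95.3 L

Q = 18.3 A × 42120 s = 7.708×10^5 C
Moles of electrons = 7.708×10^5 / 96485 = 7.989 mol
2H⁺ + 2e⁻ → H₂, so n(H₂) = 7.989 / 2 = 3.995 mol
V = nRT/P = 3.995 × 0.0821 × 340 / 1.17 = 95.31 L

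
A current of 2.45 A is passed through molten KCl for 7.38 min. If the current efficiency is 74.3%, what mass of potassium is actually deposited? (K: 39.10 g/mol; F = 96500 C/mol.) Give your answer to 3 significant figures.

Q = 2.45 × 442.8 = 1085 C
n(e⁻) = 1085 / 96500 = 0.01124 mol
K⁺ + e⁻ → K, so theoretical m(K) = 0.01124 × 39.10 = 0.4395 g
Actual mass = 74.3% × 0.4395 = 0.327 g

0.327 g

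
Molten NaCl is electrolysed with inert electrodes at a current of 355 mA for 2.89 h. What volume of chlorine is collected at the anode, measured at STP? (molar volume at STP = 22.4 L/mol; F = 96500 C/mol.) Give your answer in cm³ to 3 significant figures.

Charge passed = 0.355 × 10404 = 3693 C
n(e⁻) = Q/F = 3693/96500 = 0.03827 mol
2Cl⁻ → Cl₂ + 2e⁻, so n(Cl₂) = 0.03827 / 2 = 0.01914 mol
V = 0.01914 × 22.4 = 0.4287 L
= 429 cm³

429 cm³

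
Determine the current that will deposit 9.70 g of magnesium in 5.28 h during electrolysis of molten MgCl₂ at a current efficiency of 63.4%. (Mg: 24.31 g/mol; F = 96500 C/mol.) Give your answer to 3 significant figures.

n(Mg) = 9.70 / 24.31 = 0.3990 mol
Mg²⁺ + 2e⁻ → Mg, so n(e⁻) = 2 × 0.3990 = 0.7980 mol
Q = 0.7980 × 96500 / 0.634 = 1.215×10^5 C
I = Q / t = 1.215×10^5 / 19008 s = 6.39 A

6.39 A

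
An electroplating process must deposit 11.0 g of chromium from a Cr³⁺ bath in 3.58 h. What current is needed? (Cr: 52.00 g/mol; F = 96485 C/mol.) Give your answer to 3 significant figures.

n(Cr) = 11.0 / 52.00 = 0.2115 mol
Cr³⁺ + 3e⁻ → Cr, so n(e⁻) = 3 × 0.2115 = 0.6345 mol
Q = 0.6345 × 96485 = 61220 C
I = Q / t = 61220 / 12888 s = 4.75 A

4.75 A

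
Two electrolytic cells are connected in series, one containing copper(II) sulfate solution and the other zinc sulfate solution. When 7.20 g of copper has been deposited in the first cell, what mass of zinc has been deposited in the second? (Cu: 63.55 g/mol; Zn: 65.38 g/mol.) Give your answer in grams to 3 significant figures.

7.41 g

n(Cu) = 7.20 / 63.55 = 0.1133 mol
Cu²⁺ + 2e⁻ → Cu, so n(e⁻) = 2 × 0.1133 = 0.2266 mol
The cells are in series, so the same charge (and hence the same n(e⁻) = 0.2266 mol) passes through both.
Zn²⁺ + 2e⁻ → Zn, so n(Zn) = 0.2266 / 2 = 0.1133 mol
m(Zn) = 0.1133 × 65.38 = 7.41 g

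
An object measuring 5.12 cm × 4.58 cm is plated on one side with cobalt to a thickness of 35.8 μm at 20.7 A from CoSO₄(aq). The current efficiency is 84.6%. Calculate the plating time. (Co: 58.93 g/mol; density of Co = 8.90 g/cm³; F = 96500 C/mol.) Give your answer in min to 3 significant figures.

2.33 min

Plated area = 5.12 × 4.58 = 23.45 cm²
Volume = 23.45 × 35.8×10⁻⁴ cm = 0.08395 cm³
m(Co) = 0.08395 × 8.90 = 0.7472 g
n(Co) = 0.7472 / 58.93 = 0.01268 mol; n(e⁻) = 2 × 0.01268 = 0.02536 mol
Q = 0.02536 × 96500 / 0.846 = 2893 C
t = 2893 / 20.7 = 139.8 s = 2.33 min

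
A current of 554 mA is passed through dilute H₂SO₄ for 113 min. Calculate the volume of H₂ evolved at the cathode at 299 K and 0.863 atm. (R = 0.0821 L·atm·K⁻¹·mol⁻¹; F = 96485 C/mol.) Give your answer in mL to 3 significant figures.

554 mL

Q = It = 0.554 × 6780 = 3756 C
n(e⁻) = 3756 / 96485 = 0.03893 mol
2H⁺ + 2e⁻ → H₂, so n(H₂) = 0.03893 / 2 = 0.01947 mol
V = nRT/P = 0.01947 × 0.0821 × 299 / 0.863 = 0.5538 L
= 554 mL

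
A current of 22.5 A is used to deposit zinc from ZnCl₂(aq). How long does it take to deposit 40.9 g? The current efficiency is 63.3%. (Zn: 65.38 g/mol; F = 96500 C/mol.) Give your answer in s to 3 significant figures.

n(Zn) = 40.9 / 65.38 = 0.6256 mol
Zn²⁺ + 2e⁻ → Zn, so n(e⁻) = 2 × 0.6256 = 1.251 mol
Q = 1.251 × 96500 / 0.633 = 1.907×10^5 C
t = Q / I = 1.907×10^5 / 22.5 = 8476 s

8480 s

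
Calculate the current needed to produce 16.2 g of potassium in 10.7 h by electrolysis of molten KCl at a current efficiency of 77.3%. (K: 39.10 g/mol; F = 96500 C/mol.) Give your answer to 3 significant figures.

n(K) = 16.2 / 39.10 = 0.4143 mol
K⁺ + e⁻ → K, so n(e⁻) = 0.4143 mol
Q = 0.4143 × 96500 / 0.773 = 51720 C
I = Q / t = 51720 / 38520 s = 1.34 A

1.34 A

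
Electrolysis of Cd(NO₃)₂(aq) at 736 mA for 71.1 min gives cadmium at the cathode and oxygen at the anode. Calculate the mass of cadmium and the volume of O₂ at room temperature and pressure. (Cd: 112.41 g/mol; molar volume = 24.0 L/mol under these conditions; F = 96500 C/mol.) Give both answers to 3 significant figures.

Q = 0.736 × 4266 = 3140 C; n(e⁻) = 3140 / 96500 = 0.03254 mol
Cathode: Cd²⁺ + 2e⁻ → Cd → n(Cd) = 0.03254/2 = 0.01627 mol → 1.83 g
Anode: 2H₂O → O₂ + 4H⁺ + 4e⁻ → n(O₂) = 0.03254/4 = 0.008135 mol → 0.195 L

1.83 g Cd; 0.195 L O₂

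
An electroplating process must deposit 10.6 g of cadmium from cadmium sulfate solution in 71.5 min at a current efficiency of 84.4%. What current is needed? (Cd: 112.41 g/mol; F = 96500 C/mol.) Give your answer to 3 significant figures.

n(Cd) = 10.6 / 112.41 = 0.09430 mol
Cd²⁺ + 2e⁻ → Cd, so n(e⁻) = 2 × 0.09430 = 0.1886 mol
Q = 0.1886 × 96500 / 0.844 = 21560 C
I = Q / t = 21560 / 4290 s = 5.03 A

5.03 A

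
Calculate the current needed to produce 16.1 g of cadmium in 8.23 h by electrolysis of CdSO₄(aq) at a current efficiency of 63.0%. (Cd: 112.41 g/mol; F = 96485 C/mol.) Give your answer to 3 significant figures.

n(Cd) = 16.1 / 112.41 = 0.1432 mol
Cd²⁺ + 2e⁻ → Cd, so n(e⁻) = 2 × 0.1432 = 0.2864 mol
Q = 0.2864 × 96485 / 0.630 = 43860 C
I = Q / t = 43860 / 29628 s = 1.48 A

1.48 A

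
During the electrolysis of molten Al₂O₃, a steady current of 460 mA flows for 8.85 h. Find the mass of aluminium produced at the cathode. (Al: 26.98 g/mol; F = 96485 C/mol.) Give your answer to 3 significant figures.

1.37 g

Q = 0.460 A × 31860 s = 14660 C
n(e⁻) = 14660 / 96485 = 0.1519 mol
Al³⁺ + 3e⁻ → Al, so n(Al) = 0.1519 / 3 = 0.05063 mol
m = 0.05063 × 26.98 = 1.37 g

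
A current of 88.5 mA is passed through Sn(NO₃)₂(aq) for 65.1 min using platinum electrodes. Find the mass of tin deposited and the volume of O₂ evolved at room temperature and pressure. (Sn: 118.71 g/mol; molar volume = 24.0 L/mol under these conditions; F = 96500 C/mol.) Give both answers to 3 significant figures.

0.213 g Sn; 0.0215 L O₂

Q = 0.0885 × 3906 = 345.7 C; n(e⁻) = 345.7 / 96500 = 0.003582 mol
Cathode: Sn²⁺ + 2e⁻ → Sn → n(Sn) = 0.003582/2 = 0.001791 mol → 0.213 g
Anode: 2H₂O → O₂ + 4H⁺ + 4e⁻ → n(O₂) = 0.003582/4 = 8.955×10^-4 mol → 0.0215 L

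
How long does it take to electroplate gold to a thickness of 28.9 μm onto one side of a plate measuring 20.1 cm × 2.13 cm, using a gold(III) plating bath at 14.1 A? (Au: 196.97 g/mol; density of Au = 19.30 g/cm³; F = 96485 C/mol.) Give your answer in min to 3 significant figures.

4.15 min

Plated area = 20.1 × 2.13 = 42.81 cm²
Volume = 42.81 × 28.9×10⁻⁴ cm = 0.1237 cm³
m(Au) = 0.1237 × 19.30 = 2.387 g
n(Au) = 2.387 / 196.97 = 0.01212 mol; n(e⁻) = 3 × 0.01212 = 0.03636 mol
Q = 0.03636 × 96485 = 3508 C
t = 3508 / 14.1 = 248.8 s = 4.15 min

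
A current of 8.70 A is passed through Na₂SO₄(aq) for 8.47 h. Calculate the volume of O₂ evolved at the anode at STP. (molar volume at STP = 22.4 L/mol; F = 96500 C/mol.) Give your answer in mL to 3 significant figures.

Q = It = 8.70 × 30492 = 2.653×10^5 C
n(e⁻) = 2.653×10^5 / 96500 = 2.749 mol
2H₂O → O₂ + 4H⁺ + 4e⁻, so n(O₂) = 2.749 / 4 = 0.6873 mol
V = 0.6873 × 22.4 = 15.40 L
= 15400 mL

15400 mL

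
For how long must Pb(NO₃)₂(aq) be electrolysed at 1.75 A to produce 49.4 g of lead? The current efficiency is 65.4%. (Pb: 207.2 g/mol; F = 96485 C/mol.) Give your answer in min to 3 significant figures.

n(Pb) = 49.4 / 207.2 = 0.2384 mol
Pb²⁺ + 2e⁻ → Pb, so n(e⁻) = 2 × 0.2384 = 0.4768 mol
Q = 0.4768 × 96485 / 0.654 = 70340 C
t = Q / I = 70340 / 1.75 = 40190 s = 670 min

670 min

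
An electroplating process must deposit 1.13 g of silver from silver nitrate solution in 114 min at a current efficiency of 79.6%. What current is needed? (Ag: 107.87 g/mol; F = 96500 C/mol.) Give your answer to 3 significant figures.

0.186 A

n(Ag) = 1.13 / 107.87 = 0.01048 mol
Ag⁺ + e⁻ → Ag, so n(e⁻) = 0.01048 mol
Q = 0.01048 × 96500 / 0.796 = 1271 C
I = Q / t = 1271 / 6840 s = 0.186 A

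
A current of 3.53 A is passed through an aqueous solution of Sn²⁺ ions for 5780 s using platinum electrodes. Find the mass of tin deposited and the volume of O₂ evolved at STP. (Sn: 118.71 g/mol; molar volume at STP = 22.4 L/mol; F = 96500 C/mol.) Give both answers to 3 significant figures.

Q = 3.53 × 5780 = 20400 C; n(e⁻) = 20400 / 96500 = 0.2114 mol
Cathode: Sn²⁺ + 2e⁻ → Sn → n(Sn) = 0.2114/2 = 0.1057 mol → 12.5 g
Anode: 2H₂O → O₂ + 4H⁺ + 4e⁻ → n(O₂) = 0.2114/4 = 0.05285 mol → 1.18 L

12.5 g Sn; 1.18 L O₂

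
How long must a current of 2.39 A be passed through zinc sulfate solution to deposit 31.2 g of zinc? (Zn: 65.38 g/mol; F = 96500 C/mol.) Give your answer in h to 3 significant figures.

n(Zn) = 31.2 / 65.38 = 0.4772 mol
Zn²⁺ + 2e⁻ → Zn, so n(e⁻) = 2 × 0.4772 = 0.9544 mol
Q = 0.9544 × 96500 = 92100 C
t = Q / I = 92100 / 2.39 = 38540 s = 10.7 h

10.7 h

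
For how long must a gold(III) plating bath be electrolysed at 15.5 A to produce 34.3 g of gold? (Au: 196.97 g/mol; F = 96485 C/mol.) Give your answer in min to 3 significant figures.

n(Au) = 34.3 / 196.97 = 0.1741 mol
Au³⁺ + 3e⁻ → Au, so n(e⁻) = 3 × 0.1741 = 0.5223 mol
Q = 0.5223 × 96485 = 50390 C
t = Q / I = 50390 / 15.5 = 3251 s = 54.2 min

54.2 min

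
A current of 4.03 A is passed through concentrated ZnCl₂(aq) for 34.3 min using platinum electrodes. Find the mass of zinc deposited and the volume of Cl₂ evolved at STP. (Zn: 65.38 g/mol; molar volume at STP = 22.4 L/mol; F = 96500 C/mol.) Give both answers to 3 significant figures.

2.81 g Zn; 0.963 L Cl₂

Q = 4.03 × 2058 = 8294 C; n(e⁻) = 8294 / 96500 = 0.08595 mol
Cathode: Zn²⁺ + 2e⁻ → Zn → n(Zn) = 0.08595/2 = 0.04298 mol → 2.81 g
Anode: 2Cl⁻ → Cl₂ + 2e⁻ → n(Cl₂) = 0.08595/2 = 0.04298 mol → 0.963 L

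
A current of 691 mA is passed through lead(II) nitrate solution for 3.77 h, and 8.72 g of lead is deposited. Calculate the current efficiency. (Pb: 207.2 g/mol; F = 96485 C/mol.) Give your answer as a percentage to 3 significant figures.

Q = 0.691 × 13572 = 9378 C
n(e⁻) = 9378 / 96485 = 0.09720 mol
Pb²⁺ + 2e⁻ → Pb, so theoretical n(Pb) = 0.04860 mol → 10.07 g
Efficiency = 8.72 / 10.07 = 0.8659 = 86.6%

86.6%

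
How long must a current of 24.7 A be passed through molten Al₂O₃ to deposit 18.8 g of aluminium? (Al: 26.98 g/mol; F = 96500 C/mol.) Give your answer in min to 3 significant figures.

n(Al) = 18.8 / 26.98 = 0.6968 mol
Al³⁺ + 3e⁻ → Al, so n(e⁻) = 3 × 0.6968 = 2.090 mol
Q = 2.090 × 96500 = 2.017×10^5 C
t = Q / I = 2.017×10^5 / 24.7 = 8166 s = 136 min

136 min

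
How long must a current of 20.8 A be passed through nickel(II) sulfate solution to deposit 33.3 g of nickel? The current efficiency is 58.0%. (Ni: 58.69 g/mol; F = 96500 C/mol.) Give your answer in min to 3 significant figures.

n(Ni) = 33.3 / 58.69 = 0.5674 mol
Ni²⁺ + 2e⁻ → Ni, so n(e⁻) = 2 × 0.5674 = 1.135 mol
Q = 1.135 × 96500 / 0.580 = 1.888×10^5 C
t = Q / I = 1.888×10^5 / 20.8 = 9077 s = 151 min

151 min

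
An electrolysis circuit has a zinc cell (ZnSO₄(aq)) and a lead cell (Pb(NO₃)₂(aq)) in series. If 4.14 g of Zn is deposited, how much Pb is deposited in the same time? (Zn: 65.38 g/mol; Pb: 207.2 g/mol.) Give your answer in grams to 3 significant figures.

13.1 g

n(Zn) = 4.14 / 65.38 = 0.06332 mol
Zn²⁺ + 2e⁻ → Zn, so n(e⁻) = 2 × 0.06332 = 0.1266 mol
Same current for the same time ⇒ same n(e⁻) = 0.1266 mol in both cells.
Pb²⁺ + 2e⁻ → Pb, so n(Pb) = 0.1266 / 2 = 0.06330 mol
m(Pb) = 0.06330 × 207.2 = 13.1 g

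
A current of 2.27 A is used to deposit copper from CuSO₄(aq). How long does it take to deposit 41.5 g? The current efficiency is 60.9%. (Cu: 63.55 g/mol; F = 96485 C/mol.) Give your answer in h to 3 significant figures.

25.3 h

n(Cu) = 41.5 / 63.55 = 0.6530 mol
Cu²⁺ + 2e⁻ → Cu, so n(e⁻) = 2 × 0.6530 = 1.306 mol
Q = 1.306 × 96485 / 0.609 = 2.069×10^5 C
t = Q / I = 2.069×10^5 / 2.27 = 91150 s = 25.3 h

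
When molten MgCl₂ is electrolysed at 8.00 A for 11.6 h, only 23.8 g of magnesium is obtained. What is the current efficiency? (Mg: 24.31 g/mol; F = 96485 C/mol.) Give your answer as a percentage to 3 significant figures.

Q = 8.00 × 41760 = 3.341×10^5 C
n(e⁻) = 3.341×10^5 / 96485 = 3.463 mol
Mg²⁺ + 2e⁻ → Mg, so theoretical n(Mg) = 1.732 mol → 42.10 g
Efficiency = 23.8 / 42.10 = 0.5653 = 56.5%

56.5%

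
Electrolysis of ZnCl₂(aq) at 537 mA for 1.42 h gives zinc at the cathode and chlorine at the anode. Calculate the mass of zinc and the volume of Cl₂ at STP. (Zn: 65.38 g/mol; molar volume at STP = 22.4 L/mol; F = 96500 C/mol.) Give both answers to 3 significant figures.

Q = 0.537 × 5112 = 2745 C; n(e⁻) = 2745 / 96500 = 0.02845 mol
Cathode: Zn²⁺ + 2e⁻ → Zn → n(Zn) = 0.02845/2 = 0.01423 mol → 0.930 g
Anode: 2Cl⁻ → Cl₂ + 2e⁻ → n(Cl₂) = 0.02845/2 = 0.01423 mol → 0.319 L

0.930 g Zn; 0.319 L Cl₂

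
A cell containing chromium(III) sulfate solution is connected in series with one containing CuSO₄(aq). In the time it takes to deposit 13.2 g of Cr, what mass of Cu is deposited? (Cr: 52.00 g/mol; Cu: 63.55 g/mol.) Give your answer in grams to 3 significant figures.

n(Cr) = 13.2 / 52.00 = 0.2538 mol
Cr³⁺ + 3e⁻ → Cr, so n(e⁻) = 3 × 0.2538 = 0.7614 mol
The cells are in series, so the same charge (and hence the same n(e⁻) = 0.7614 mol) passes through both.
Cu²⁺ + 2e⁻ → Cu, so n(Cu) = 0.7614 / 2 = 0.3807 mol
m(Cu) = 0.3807 × 63.55 = 24.2 g

24.2 g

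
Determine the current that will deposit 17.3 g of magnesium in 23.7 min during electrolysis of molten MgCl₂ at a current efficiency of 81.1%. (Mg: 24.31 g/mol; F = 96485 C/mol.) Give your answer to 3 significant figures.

n(Mg) = 17.3 / 24.31 = 0.7116 mol
Mg²⁺ + 2e⁻ → Mg, so n(e⁻) = 2 × 0.7116 = 1.423 mol
Q = 1.423 × 96485 / 0.811 = 1.693×10^5 C
I = Q / t = 1.693×10^5 / 1422 s = 119 A

119 A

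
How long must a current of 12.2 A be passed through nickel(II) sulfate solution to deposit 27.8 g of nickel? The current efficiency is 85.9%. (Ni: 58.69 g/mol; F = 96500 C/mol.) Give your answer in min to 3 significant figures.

n(Ni) = 27.8 / 58.69 = 0.4737 mol
Ni²⁺ + 2e⁻ → Ni, so n(e⁻) = 2 × 0.4737 = 0.9474 mol
Q = 0.9474 × 96500 / 0.859 = 1.064×10^5 C
t = Q / I = 1.064×10^5 / 12.2 = 8721 s = 145 min

145 min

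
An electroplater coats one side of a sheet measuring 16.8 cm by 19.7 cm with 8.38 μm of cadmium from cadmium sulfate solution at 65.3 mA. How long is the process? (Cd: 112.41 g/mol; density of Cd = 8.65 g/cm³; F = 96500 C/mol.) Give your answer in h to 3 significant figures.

17.5 h

Plated area = 16.8 × 19.7 = 331.0 cm²
Volume = 331.0 × 8.38×10⁻⁴ cm = 0.2774 cm³
m(Cd) = 0.2774 × 8.65 = 2.400 g
n(Cd) = 2.400 / 112.41 = 0.02135 mol; n(e⁻) = 2 × 0.02135 = 0.04270 mol
Q = 0.04270 × 96500 = 4121 C
t = 4121 / 0.0653 = 63110 s = 17.5 h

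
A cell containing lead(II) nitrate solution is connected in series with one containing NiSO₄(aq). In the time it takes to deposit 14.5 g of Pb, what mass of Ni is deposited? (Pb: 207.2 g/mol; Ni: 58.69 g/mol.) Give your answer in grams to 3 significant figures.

n(Pb) = 14.5 / 207.2 = 0.06998 mol
Pb²⁺ + 2e⁻ → Pb, so n(e⁻) = 2 × 0.06998 = 0.1400 mol
Same current for the same time ⇒ same n(e⁻) = 0.1400 mol in both cells.
Ni²⁺ + 2e⁻ → Ni, so n(Ni) = 0.1400 / 2 = 0.07000 mol
m(Ni) = 0.07000 × 58.69 = 4.11 g

4.11 g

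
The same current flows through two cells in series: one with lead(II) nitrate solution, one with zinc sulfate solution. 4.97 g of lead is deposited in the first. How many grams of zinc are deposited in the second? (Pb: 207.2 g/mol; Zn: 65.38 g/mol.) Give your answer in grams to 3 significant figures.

n(Pb) = 4.97 / 207.2 = 0.02399 mol
Pb²⁺ + 2e⁻ → Pb, so n(e⁻) = 2 × 0.02399 = 0.04798 mol
Same current for the same time ⇒ same n(e⁻) = 0.04798 mol in both cells.
Zn²⁺ + 2e⁻ → Zn, so n(Zn) = 0.04798 / 2 = 0.02399 mol
m(Zn) = 0.02399 × 65.38 = 1.57 g

1.57 g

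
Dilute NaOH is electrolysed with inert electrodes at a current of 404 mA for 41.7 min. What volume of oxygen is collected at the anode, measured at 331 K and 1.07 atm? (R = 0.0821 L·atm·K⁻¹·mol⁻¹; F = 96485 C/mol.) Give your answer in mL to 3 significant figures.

66.5 mL

Q = 0.404 A × 2502 s = 1011 C
Moles of electrons = 1011 / 96485 = 0.01048 mol
2H₂O → O₂ + 4H⁺ + 4e⁻, so n(O₂) = 0.01048 / 4 = 0.002620 mol
V = nRT/P = 0.002620 × 0.0821 × 331 / 1.07 = 0.06654 L
= 66.5 mL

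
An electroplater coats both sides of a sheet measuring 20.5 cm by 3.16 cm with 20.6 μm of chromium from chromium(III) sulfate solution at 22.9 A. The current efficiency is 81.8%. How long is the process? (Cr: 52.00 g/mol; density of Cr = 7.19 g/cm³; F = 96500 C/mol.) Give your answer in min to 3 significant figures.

9.51 min

Plated area = 2 × 20.5 × 3.16 = 129.6 cm²
Volume = 129.6 × 20.6×10⁻⁴ cm = 0.2670 cm³
m(Cr) = 0.2670 × 7.19 = 1.920 g
n(Cr) = 1.920 / 52.00 = 0.03692 mol; n(e⁻) = 3 × 0.03692 = 0.1108 mol
Q = 0.1108 × 96500 / 0.818 = 13070 C
t = 13070 / 22.9 = 570.7 s = 9.51 min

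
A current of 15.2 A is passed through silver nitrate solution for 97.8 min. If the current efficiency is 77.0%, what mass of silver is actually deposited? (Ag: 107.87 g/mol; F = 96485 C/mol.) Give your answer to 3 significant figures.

Q = 15.2 × 5868 = 89190 C
n(e⁻) = 89190 / 96485 = 0.9244 mol
Ag⁺ + e⁻ → Ag, so theoretical m(Ag) = 0.9244 × 107.87 = 99.72 g
Actual mass = 77.0% × 99.72 = 76.8 g

76.8 g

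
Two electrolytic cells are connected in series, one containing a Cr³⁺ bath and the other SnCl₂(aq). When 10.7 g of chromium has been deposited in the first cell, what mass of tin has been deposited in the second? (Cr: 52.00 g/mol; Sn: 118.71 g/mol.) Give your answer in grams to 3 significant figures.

36.6 g

n(Cr) = 10.7 / 52.00 = 0.2058 mol
Cr³⁺ + 3e⁻ → Cr, so n(e⁻) = 3 × 0.2058 = 0.6174 mol
Since the cells are in series, n(e⁻) in the Sn cell is also 0.6174 mol.
Sn²⁺ + 2e⁻ → Sn, so n(Sn) = 0.6174 / 2 = 0.3087 mol
m(Sn) = 0.3087 × 118.71 = 36.6 g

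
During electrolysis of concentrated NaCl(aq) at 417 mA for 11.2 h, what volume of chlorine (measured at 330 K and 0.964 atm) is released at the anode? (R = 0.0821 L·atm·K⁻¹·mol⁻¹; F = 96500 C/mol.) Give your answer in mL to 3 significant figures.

Charge passed = 0.417 × 40320 = 16810 C
n(e⁻) = Q/F = 16810/96500 = 0.1742 mol
2Cl⁻ → Cl₂ + 2e⁻, so n(Cl₂) = 0.1742 / 2 = 0.08710 mol
V = nRT/P = 0.08710 × 0.0821 × 330 / 0.964 = 2.448 L
= 2450 mL

2450 mL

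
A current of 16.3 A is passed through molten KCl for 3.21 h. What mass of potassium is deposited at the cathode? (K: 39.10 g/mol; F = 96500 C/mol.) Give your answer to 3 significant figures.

76.3 g

Q = It = 16.3 × 11556 = 1.884×10^5 C
Moles of electrons = 1.884×10^5 / 96500 = 1.952 mol
K⁺ + e⁻ → K, so n(K) = 1.952 mol
m = 1.952 × 39.10 = 76.3 g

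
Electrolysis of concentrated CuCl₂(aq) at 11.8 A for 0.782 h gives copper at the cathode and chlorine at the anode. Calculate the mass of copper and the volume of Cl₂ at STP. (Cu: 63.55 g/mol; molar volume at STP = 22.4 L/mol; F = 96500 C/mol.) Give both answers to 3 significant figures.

10.9 g Cu; 3.86 L Cl₂

Q = 11.8 × 2815.2 = 33220 C; n(e⁻) = 33220 / 96500 = 0.3442 mol
Cathode: Cu²⁺ + 2e⁻ → Cu → n(Cu) = 0.3442/2 = 0.1721 mol → 10.9 g
Anode: 2Cl⁻ → Cl₂ + 2e⁻ → n(Cl₂) = 0.3442/2 = 0.1721 mol → 3.86 L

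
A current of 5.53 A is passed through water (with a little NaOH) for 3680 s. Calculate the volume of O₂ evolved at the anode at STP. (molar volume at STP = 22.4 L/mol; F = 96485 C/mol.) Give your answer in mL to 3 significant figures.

1180 mL

Charge passed = 5.53 × 3680 = 20350 C
n(e⁻) = 20350 / 96485 = 0.2109 mol
2H₂O → O₂ + 4H⁺ + 4e⁻, so n(O₂) = 0.2109 / 4 = 0.05273 mol
V = 0.05273 × 22.4 = 1.181 L
= 1180 mL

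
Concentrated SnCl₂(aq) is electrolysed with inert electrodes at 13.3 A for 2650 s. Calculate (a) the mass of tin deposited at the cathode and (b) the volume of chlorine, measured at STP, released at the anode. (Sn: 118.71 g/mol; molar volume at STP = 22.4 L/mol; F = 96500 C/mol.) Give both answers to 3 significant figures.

21.7 g Sn; 4.09 L Cl₂

Q = 13.3 × 2650 = 35250 C; n(e⁻) = 35250 / 96500 = 0.3653 mol
Cathode: Sn²⁺ + 2e⁻ → Sn → n(Sn) = 0.3653/2 = 0.1827 mol → 21.7 g
Anode: 2Cl⁻ → Cl₂ + 2e⁻ → n(Cl₂) = 0.3653/2 = 0.1827 mol → 4.09 L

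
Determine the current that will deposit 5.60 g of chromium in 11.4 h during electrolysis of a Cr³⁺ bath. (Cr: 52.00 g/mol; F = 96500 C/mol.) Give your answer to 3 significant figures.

n(Cr) = 5.60 / 52.00 = 0.1077 mol
Cr³⁺ + 3e⁻ → Cr, so n(e⁻) = 3 × 0.1077 = 0.3231 mol
Q = 0.3231 × 96500 = 31180 C
I = Q / t = 31180 / 41040 s = 0.760 A

0.760 A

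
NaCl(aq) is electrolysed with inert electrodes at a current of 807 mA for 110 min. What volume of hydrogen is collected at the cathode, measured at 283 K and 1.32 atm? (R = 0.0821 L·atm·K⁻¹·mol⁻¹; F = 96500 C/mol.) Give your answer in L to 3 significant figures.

0.486 L

Q = 0.807 A × 6600 s = 5326 C
n(e⁻) = 5326 / 96500 = 0.05519 mol
2H⁺ + 2e⁻ → H₂, so n(H₂) = 0.05519 / 2 = 0.02760 mol
V = nRT/P = 0.02760 × 0.0821 × 283 / 1.32 = 0.4858 L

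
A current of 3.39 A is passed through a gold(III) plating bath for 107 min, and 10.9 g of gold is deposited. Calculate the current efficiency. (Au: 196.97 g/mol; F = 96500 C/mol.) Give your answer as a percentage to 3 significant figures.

Q = 3.39 × 6420 = 21760 C
n(e⁻) = 21760 / 96500 = 0.2255 mol
Au³⁺ + 3e⁻ → Au, so theoretical n(Au) = 0.07517 mol → 14.81 g
Efficiency = 10.9 / 14.81 = 0.7360 = 73.6%

73.6%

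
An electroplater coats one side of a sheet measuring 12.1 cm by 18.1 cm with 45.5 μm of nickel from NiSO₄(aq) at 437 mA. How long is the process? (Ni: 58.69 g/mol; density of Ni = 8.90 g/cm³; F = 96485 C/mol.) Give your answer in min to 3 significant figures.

1110 min

Plated area = 12.1 × 18.1 = 219.0 cm²
Volume = 219.0 × 45.5×10⁻⁴ cm = 0.9965 cm³
m(Ni) = 0.9965 × 8.90 = 8.869 g
n(Ni) = 8.869 / 58.69 = 0.1511 mol; n(e⁻) = 2 × 0.1511 = 0.3022 mol
Q = 0.3022 × 96485 = 29160 C
t = 29160 / 0.437 = 66730 s = 1110 min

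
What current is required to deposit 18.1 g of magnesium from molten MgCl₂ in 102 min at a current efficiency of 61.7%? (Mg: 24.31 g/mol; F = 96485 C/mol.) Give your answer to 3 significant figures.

38.0 A

n(Mg) = 18.1 / 24.31 = 0.7445 mol
Mg²⁺ + 2e⁻ → Mg, so n(e⁻) = 2 × 0.7445 = 1.489 mol
Q = 1.489 × 96485 / 0.617 = 2.328×10^5 C
I = Q / t = 2.328×10^5 / 6120 s = 38.0 A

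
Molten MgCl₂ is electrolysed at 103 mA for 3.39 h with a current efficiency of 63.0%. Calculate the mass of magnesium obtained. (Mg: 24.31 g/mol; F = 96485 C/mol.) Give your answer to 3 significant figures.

Q = 0.103 × 12204 = 1257 C
n(e⁻) = 1257 / 96485 = 0.01303 mol
Mg²⁺ + 2e⁻ → Mg, so theoretical m(Mg) = 0.006515 × 24.31 = 0.1584 g
Actual mass = 63.0% × 0.1584 = 0.0998 g

0.0998 g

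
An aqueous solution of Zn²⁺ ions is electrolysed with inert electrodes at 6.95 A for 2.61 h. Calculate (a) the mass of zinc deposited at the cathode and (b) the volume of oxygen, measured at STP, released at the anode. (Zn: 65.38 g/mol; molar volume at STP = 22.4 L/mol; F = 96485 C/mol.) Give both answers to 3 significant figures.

22.1 g Zn; 3.79 L O₂

Q = 6.95 × 9396 = 65300 C; n(e⁻) = 65300 / 96485 = 0.6768 mol
Cathode: Zn²⁺ + 2e⁻ → Zn → n(Zn) = 0.6768/2 = 0.3384 mol → 22.1 g
Anode: 2H₂O → O₂ + 4H⁺ + 4e⁻ → n(O₂) = 0.6768/4 = 0.1692 mol → 3.79 L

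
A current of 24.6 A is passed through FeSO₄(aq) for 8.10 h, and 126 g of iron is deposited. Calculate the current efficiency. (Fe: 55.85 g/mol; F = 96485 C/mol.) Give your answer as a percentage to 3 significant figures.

60.7%

Q = 24.6 × 29160 = 7.173×10^5 C
n(e⁻) = 7.173×10^5 / 96485 = 7.434 mol
Fe²⁺ + 2e⁻ → Fe, so theoretical n(Fe) = 3.717 mol → 207.6 g
Efficiency = 126 / 207.6 = 0.6069 = 60.7%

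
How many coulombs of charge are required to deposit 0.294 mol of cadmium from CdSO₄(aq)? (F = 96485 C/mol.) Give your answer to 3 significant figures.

56700 C

Cd²⁺ + 2e⁻ → Cd, so n(e⁻) = 2 × 0.294 = 0.5880 mol
Q = 0.5880 × 96485 = 56730 C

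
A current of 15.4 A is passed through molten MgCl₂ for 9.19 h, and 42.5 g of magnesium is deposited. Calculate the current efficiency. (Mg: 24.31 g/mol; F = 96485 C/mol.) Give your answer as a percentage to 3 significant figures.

Q = 15.4 × 33084 = 5.095×10^5 C
n(e⁻) = 5.095×10^5 / 96485 = 5.281 mol
Mg²⁺ + 2e⁻ → Mg, so theoretical n(Mg) = 2.641 mol → 64.20 g
Efficiency = 42.5 / 64.20 = 0.6620 = 66.2%

66.2%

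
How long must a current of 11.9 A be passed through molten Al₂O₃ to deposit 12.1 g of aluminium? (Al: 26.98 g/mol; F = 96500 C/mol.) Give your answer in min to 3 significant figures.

n(Al) = 12.1 / 26.98 = 0.4485 mol
Al³⁺ + 3e⁻ → Al, so n(e⁻) = 3 × 0.4485 = 1.346 mol
Q = 1.346 × 96500 = 1.299×10^5 C
t = Q / I = 1.299×10^5 / 11.9 = 10920 s = 182 min

182 min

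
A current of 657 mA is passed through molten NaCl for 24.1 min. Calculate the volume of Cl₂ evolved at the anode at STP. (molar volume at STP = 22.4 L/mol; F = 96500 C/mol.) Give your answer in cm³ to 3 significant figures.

110 cm³

Charge passed = 0.657 × 1446 = 950.0 C
n(e⁻) = 950.0 / 96500 = 0.009845 mol
2Cl⁻ → Cl₂ + 2e⁻, so n(Cl₂) = 0.009845 / 2 = 0.004923 mol
V = 0.004923 × 22.4 = 0.1103 L
= 110 cm³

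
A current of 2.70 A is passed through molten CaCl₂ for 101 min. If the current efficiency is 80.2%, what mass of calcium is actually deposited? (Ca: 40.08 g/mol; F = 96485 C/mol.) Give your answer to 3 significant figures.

Q = 2.70 × 6060 = 16360 C
n(e⁻) = 16360 / 96485 = 0.1696 mol
Ca²⁺ + 2e⁻ → Ca, so theoretical m(Ca) = 0.08480 × 40.08 = 3.399 g
Actual mass = 80.2% × 3.399 = 2.73 g

2.73 g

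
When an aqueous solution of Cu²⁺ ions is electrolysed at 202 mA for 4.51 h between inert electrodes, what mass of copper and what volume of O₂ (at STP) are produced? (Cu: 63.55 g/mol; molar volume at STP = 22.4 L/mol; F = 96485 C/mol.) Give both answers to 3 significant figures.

1.08 g Cu; 0.190 L O₂

Q = 0.202 × 16236 = 3280 C; n(e⁻) = 3280 / 96485 = 0.03399 mol
Cathode: Cu²⁺ + 2e⁻ → Cu → n(Cu) = 0.03399/2 = 0.01700 mol → 1.08 g
Anode: 2H₂O → O₂ + 4H⁺ + 4e⁻ → n(O₂) = 0.03399/4 = 0.008498 mol → 0.190 L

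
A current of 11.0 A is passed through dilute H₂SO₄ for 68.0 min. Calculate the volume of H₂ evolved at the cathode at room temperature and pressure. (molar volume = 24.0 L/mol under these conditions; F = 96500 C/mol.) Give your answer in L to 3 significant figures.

Q = 11.0 A × 4080 s = 44880 C
n(e⁻) = Q/F = 44880/96500 = 0.4651 mol
2H⁺ + 2e⁻ → H₂, so n(H₂) = 0.4651 / 2 = 0.2326 mol
V = 0.2326 × 24.0 = 5.582 L

5.58 L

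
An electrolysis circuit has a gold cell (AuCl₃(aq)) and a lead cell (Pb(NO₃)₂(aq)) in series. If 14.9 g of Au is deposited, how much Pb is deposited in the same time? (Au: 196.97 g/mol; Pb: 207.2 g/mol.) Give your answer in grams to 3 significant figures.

23.5 g

n(Au) = 14.9 / 196.97 = 0.07565 mol
Au³⁺ + 3e⁻ → Au, so n(e⁻) = 3 × 0.07565 = 0.2270 mol
Same current for the same time ⇒ same n(e⁻) = 0.2270 mol in both cells.
Pb²⁺ + 2e⁻ → Pb, so n(Pb) = 0.2270 / 2 = 0.1135 mol
m(Pb) = 0.1135 × 207.2 = 23.5 g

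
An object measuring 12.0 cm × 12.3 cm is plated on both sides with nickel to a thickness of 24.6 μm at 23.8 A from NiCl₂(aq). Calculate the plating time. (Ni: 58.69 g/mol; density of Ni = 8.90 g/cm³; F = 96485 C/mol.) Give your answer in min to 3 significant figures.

14.9 min

Plated area = 2 × 12.0 × 12.3 = 295.2 cm²
Volume = 295.2 × 24.6×10⁻⁴ cm = 0.7262 cm³
m(Ni) = 0.7262 × 8.90 = 6.463 g
n(Ni) = 6.463 / 58.69 = 0.1101 mol; n(e⁻) = 2 × 0.1101 = 0.2202 mol
Q = 0.2202 × 96485 = 21250 C
t = 21250 / 23.8 = 892.9 s = 14.9 min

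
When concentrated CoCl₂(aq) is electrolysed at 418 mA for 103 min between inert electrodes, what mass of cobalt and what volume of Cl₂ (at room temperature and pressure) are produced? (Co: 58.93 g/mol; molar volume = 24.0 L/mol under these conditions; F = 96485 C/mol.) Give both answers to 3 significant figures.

Q = 0.418 × 6180 = 2583 C; n(e⁻) = 2583 / 96485 = 0.02677 mol
Cathode: Co²⁺ + 2e⁻ → Co → n(Co) = 0.02677/2 = 0.01339 mol → 0.789 g
Anode: 2Cl⁻ → Cl₂ + 2e⁻ → n(Cl₂) = 0.02677/2 = 0.01339 mol → 0.321 L

0.789 g Co; 0.321 L Cl₂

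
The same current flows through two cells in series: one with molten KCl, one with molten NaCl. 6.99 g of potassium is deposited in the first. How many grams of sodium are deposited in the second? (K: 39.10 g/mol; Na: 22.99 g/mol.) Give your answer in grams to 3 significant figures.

4.11 g

n(K) = 6.99 / 39.10 = 0.1788 mol
K⁺ + e⁻ → K, so n(e⁻) = 0.1788 mol
The cells are in series, so the same charge (and hence the same n(e⁻) = 0.1788 mol) passes through both.
Na⁺ + e⁻ → Na, so n(Na) = 0.1788 mol
m(Na) = 0.1788 × 22.99 = 4.11 g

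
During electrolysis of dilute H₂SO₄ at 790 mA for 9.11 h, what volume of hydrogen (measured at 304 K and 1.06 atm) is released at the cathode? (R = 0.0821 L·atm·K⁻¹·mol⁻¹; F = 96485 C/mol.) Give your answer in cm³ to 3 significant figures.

Q = 0.790 A × 32796 s = 25910 C
n(e⁻) = Q/F = 25910/96485 = 0.2685 mol
2H⁺ + 2e⁻ → H₂, so n(H₂) = 0.2685 / 2 = 0.1343 mol
V = nRT/P = 0.1343 × 0.0821 × 304 / 1.06 = 3.162 L
= 3160 cm³

3160 cm³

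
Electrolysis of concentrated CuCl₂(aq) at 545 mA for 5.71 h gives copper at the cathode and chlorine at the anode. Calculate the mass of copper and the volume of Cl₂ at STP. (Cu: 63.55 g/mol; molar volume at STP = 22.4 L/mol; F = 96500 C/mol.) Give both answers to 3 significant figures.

3.69 g Cu; 1.30 L Cl₂

Q = 0.545 × 20556 = 11200 C; n(e⁻) = 11200 / 96500 = 0.1161 mol
Cathode: Cu²⁺ + 2e⁻ → Cu → n(Cu) = 0.1161/2 = 0.05805 mol → 3.69 g
Anode: 2Cl⁻ → Cl₂ + 2e⁻ → n(Cl₂) = 0.1161/2 = 0.05805 mol → 1.30 L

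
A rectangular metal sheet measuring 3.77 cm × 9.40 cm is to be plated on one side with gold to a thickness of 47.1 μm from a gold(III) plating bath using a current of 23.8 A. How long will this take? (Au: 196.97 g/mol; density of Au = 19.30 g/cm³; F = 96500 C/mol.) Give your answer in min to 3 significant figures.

Plated area = 3.77 × 9.40 = 35.44 cm²
Volume = 35.44 × 47.1×10⁻⁴ cm = 0.1669 cm³
m(Au) = 0.1669 × 19.30 = 3.221 g
n(Au) = 3.221 / 196.97 = 0.01635 mol; n(e⁻) = 3 × 0.01635 = 0.04905 mol
Q = 0.04905 × 96500 = 4733 C
t = 4733 / 23.8 = 198.9 s = 3.32 min

3.32 min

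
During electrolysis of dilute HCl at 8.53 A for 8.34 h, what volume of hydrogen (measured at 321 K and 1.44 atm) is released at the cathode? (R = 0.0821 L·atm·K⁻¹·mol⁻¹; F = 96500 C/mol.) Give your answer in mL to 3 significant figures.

24300 mL

Q = It = 8.53 × 30024 = 2.561×10^5 C
n(e⁻) = 2.561×10^5 / 96500 = 2.654 mol
2H⁺ + 2e⁻ → H₂, so n(H₂) = 2.654 / 2 = 1.327 mol
V = nRT/P = 1.327 × 0.0821 × 321 / 1.44 = 24.29 L
= 24300 mL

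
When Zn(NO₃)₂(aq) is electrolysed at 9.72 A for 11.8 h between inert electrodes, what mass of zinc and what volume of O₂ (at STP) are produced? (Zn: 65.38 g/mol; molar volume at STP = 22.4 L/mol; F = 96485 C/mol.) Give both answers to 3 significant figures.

140 g Zn; 24.0 L O₂

Q = 9.72 × 42480 = 4.129×10^5 C; n(e⁻) = 4.129×10^5 / 96485 = 4.279 mol
Cathode: Zn²⁺ + 2e⁻ → Zn → n(Zn) = 4.279/2 = 2.140 mol → 140 g
Anode: 2H₂O → O₂ + 4H⁺ + 4e⁻ → n(O₂) = 4.279/4 = 1.070 mol → 24.0 L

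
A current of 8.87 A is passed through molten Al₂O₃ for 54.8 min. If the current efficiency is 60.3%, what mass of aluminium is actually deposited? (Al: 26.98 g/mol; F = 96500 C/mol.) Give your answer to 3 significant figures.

Q = 8.87 × 3288 = 29160 C
n(e⁻) = 29160 / 96500 = 0.3022 mol
Al³⁺ + 3e⁻ → Al, so theoretical m(Al) = 0.1007 × 26.98 = 2.717 g
Actual mass = 60.3% × 2.717 = 1.64 g

1.64 g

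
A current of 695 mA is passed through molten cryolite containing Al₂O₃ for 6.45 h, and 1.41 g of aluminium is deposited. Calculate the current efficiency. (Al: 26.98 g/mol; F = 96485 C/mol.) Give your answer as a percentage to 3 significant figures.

93.7%

Q = 0.695 × 23220 = 16140 C
n(e⁻) = 16140 / 96485 = 0.1673 mol
Al³⁺ + 3e⁻ → Al, so theoretical n(Al) = 0.05577 mol → 1.505 g
Efficiency = 1.41 / 1.505 = 0.9369 = 93.7%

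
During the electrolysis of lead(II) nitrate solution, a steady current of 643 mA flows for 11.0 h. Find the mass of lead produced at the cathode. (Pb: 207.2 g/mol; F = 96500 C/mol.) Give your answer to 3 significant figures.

Q = 0.643 A × 39600 s = 25460 C
n(e⁻) = Q/F = 25460/96500 = 0.2638 mol
Pb²⁺ + 2e⁻ → Pb, so n(Pb) = 0.2638 / 2 = 0.1319 mol
m = 0.1319 × 207.2 = 27.3 g

27.3 g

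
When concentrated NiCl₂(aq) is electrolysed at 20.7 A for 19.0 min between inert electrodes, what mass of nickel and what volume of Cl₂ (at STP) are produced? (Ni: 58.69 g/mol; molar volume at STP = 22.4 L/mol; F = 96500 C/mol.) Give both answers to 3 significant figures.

Q = 20.7 × 1140 = 23600 C; n(e⁻) = 23600 / 96500 = 0.2446 mol
Cathode: Ni²⁺ + 2e⁻ → Ni → n(Ni) = 0.2446/2 = 0.1223 mol → 7.18 g
Anode: 2Cl⁻ → Cl₂ + 2e⁻ → n(Cl₂) = 0.2446/2 = 0.1223 mol → 2.74 L

7.18 g Ni; 2.74 L Cl₂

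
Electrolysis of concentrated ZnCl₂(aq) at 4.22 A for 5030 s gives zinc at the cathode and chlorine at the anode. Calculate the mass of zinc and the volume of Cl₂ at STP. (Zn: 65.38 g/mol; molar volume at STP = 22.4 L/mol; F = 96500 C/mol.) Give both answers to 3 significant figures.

Q = 4.22 × 5030 = 21230 C; n(e⁻) = 21230 / 96500 = 0.2200 mol
Cathode: Zn²⁺ + 2e⁻ → Zn → n(Zn) = 0.2200/2 = 0.1100 mol → 7.19 g
Anode: 2Cl⁻ → Cl₂ + 2e⁻ → n(Cl₂) = 0.2200/2 = 0.1100 mol → 2.46 L

7.19 g Zn; 2.46 L Cl₂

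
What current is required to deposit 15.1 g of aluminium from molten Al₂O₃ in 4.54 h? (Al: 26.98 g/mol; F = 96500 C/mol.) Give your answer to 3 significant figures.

n(Al) = 15.1 / 26.98 = 0.5597 mol
Al³⁺ + 3e⁻ → Al, so n(e⁻) = 3 × 0.5597 = 1.679 mol
Q = 1.679 × 96500 = 1.620×10^5 C
I = Q / t = 1.620×10^5 / 16344 s = 9.91 A

9.91 A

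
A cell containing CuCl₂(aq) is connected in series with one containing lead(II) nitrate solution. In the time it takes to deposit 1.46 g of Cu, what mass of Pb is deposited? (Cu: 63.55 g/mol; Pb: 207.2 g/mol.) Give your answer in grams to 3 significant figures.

4.76 g

n(Cu) = 1.46 / 63.55 = 0.02297 mol
Cu²⁺ + 2e⁻ → Cu, so n(e⁻) = 2 × 0.02297 = 0.04594 mol
In series, the same 0.04594 mol of electrons flows through the second cell.
Pb²⁺ + 2e⁻ → Pb, so n(Pb) = 0.04594 / 2 = 0.02297 mol
m(Pb) = 0.02297 × 207.2 = 4.76 g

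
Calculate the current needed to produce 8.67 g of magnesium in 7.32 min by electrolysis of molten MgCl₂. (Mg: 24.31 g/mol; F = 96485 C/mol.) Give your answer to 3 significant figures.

157 A

n(Mg) = 8.67 / 24.31 = 0.3566 mol
Mg²⁺ + 2e⁻ → Mg, so n(e⁻) = 2 × 0.3566 = 0.7132 mol
Q = 0.7132 × 96485 = 68810 C
I = Q / t = 68810 / 439.2 s = 157 A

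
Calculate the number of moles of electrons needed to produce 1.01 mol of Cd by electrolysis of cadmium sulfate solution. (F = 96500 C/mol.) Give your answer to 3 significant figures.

2.02 mol

Cd²⁺ + 2e⁻ → Cd, so n(e⁻) = 2 × 1.01 = 2.020 mol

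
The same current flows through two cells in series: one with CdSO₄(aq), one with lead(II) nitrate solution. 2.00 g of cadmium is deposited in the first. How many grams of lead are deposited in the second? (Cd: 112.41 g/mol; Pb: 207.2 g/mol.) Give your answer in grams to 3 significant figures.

3.69 g

n(Cd) = 2.00 / 112.41 = 0.01779 mol
Cd²⁺ + 2e⁻ → Cd, so n(e⁻) = 2 × 0.01779 = 0.03558 mol
The cells are in series, so the same charge (and hence the same n(e⁻) = 0.03558 mol) passes through both.
Pb²⁺ + 2e⁻ → Pb, so n(Pb) = 0.03558 / 2 = 0.01779 mol
m(Pb) = 0.01779 × 207.2 = 3.69 g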